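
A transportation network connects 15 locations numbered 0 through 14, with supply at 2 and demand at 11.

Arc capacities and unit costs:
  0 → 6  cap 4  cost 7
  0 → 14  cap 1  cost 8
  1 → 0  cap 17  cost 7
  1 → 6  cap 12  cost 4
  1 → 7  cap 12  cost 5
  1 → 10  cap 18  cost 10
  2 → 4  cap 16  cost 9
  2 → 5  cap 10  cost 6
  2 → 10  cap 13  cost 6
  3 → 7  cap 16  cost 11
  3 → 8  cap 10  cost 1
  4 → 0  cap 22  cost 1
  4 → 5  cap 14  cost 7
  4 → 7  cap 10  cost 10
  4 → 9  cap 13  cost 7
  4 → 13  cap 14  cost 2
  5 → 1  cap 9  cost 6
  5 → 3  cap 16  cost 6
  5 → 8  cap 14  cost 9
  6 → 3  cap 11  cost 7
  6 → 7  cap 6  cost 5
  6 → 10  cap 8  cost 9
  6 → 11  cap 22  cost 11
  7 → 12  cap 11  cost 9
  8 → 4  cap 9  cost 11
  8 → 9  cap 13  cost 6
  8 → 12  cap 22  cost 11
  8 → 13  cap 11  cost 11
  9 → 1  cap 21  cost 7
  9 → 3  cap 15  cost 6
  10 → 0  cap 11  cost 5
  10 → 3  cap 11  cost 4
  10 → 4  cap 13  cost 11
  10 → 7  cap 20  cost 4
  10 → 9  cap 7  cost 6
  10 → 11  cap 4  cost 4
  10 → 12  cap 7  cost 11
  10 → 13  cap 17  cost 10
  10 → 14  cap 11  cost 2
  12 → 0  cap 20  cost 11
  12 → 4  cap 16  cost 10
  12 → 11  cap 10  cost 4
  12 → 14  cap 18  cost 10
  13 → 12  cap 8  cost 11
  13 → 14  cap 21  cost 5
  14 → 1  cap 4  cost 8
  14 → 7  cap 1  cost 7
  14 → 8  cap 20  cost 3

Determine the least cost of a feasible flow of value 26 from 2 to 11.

shortest-cost path #1: 2→10→11 push 4 @ unit cost 10 (adds 40)
shortest-cost path #2: 2→10→12→11 push 7 @ unit cost 21 (adds 147)
shortest-cost path #3: 2→10→7→12→11 push 2 @ unit cost 23 (adds 46)
shortest-cost path #4: 2→4→13→12→11 push 1 @ unit cost 26 (adds 26)
shortest-cost path #5: 2→5→1→6→11 push 9 @ unit cost 27 (adds 243)
shortest-cost path #6: 2→4→0→6→11 push 3 @ unit cost 28 (adds 84)
total cost = 586

Minimum cost for 26 units: 586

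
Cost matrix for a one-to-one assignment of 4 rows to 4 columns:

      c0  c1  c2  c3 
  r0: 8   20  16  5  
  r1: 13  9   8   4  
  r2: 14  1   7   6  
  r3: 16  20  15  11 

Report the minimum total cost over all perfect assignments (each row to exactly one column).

Minimum assignment cost: 28

one of 2 optimal assignments: row0→col0 (cost 8), row1→col2 (cost 8), row2→col1 (cost 1), row3→col3 (cost 11)
total = 8 + 8 + 1 + 11 = 28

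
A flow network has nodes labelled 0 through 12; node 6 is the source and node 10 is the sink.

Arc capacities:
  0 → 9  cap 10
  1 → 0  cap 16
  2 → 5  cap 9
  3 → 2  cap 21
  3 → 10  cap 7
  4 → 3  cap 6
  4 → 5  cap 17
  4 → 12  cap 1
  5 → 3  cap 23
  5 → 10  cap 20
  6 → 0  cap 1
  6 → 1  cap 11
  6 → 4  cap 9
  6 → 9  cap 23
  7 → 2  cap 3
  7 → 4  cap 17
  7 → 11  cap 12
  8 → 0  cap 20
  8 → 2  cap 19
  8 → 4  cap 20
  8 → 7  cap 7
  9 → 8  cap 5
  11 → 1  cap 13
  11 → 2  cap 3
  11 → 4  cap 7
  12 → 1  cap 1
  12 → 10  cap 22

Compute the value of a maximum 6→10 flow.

Maximum flow value: 14

augment #1: 6→4→3→10 bottleneck 6, total now 6
augment #2: 6→4→5→10 bottleneck 3, total now 9
augment #3: 6→9→8→2→5→10 bottleneck 5, total now 14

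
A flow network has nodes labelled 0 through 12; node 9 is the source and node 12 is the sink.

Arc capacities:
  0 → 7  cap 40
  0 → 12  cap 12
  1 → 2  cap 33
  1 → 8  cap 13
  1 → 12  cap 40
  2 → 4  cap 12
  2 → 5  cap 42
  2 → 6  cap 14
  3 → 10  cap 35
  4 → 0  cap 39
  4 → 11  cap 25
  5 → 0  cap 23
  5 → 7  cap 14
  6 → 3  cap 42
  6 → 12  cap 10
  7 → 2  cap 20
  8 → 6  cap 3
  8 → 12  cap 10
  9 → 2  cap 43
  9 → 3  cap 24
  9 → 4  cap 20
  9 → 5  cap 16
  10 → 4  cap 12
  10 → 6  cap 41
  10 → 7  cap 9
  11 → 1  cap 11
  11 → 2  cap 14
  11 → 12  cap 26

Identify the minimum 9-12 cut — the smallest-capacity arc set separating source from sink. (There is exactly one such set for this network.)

augment #1: 9→2→6→12 push 10
augment #2: 9→4→0→12 push 12
augment #3: 9→4→11→12 push 8
augment #4: 9→2→4→11→12 push 12
augment #5: 9→3→10→4→11→12 push 5
max flow = 47; residual-reachable set from 9 gives S-side
cut edges (S→T): {(0,12), (4,11), (6,12)} total cap 47

Min-cut arcs: {(0,12), (4,11), (6,12)} (total capacity 47)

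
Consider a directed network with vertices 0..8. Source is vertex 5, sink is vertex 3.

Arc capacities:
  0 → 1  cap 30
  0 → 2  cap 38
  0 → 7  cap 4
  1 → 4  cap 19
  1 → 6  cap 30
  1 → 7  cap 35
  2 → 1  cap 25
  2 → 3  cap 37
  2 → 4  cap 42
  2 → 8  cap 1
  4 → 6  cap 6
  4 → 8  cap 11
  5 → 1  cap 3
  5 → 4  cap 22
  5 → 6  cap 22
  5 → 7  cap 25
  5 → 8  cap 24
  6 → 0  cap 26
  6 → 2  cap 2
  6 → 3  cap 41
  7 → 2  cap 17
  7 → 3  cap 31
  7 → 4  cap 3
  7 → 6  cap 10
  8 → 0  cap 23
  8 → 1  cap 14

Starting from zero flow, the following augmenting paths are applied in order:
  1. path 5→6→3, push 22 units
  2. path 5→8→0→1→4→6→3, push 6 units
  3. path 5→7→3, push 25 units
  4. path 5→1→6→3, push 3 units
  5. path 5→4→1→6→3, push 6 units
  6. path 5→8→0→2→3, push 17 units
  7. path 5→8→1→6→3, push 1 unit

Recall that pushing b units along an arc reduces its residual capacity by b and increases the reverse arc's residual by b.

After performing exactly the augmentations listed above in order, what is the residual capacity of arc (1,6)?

after path 1 (5→6→3, push 22): res(1,6)=30
after path 2 (5→8→0→1→4→6→3, push 6): res(1,6)=30
after path 3 (5→7→3, push 25): res(1,6)=30
after path 4 (5→1→6→3, push 3): res(1,6)=27
after path 5 (5→4→1→6→3, push 6): res(1,6)=21
after path 6 (5→8→0→2→3, push 17): res(1,6)=21
after path 7 (5→8→1→6→3, push 1): res(1,6)=20

Residual capacity of (1,6): 20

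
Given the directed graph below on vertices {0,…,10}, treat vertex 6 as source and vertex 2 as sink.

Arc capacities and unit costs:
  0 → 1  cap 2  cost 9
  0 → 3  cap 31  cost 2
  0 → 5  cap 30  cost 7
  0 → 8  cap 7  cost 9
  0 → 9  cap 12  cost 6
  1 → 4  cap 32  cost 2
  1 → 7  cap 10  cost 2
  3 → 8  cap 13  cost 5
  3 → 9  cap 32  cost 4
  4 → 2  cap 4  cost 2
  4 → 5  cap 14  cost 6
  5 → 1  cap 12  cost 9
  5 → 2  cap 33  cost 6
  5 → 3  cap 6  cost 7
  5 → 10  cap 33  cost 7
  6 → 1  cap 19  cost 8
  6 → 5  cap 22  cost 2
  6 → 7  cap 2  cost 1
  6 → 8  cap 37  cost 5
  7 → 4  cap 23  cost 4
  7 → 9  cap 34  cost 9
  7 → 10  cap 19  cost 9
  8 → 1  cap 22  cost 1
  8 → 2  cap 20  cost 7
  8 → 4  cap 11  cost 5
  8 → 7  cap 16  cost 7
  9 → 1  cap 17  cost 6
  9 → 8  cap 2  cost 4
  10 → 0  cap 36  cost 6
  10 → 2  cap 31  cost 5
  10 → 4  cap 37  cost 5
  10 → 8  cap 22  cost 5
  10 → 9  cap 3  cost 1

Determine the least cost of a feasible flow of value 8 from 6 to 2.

Minimum cost for 8 units: 62

shortest-cost path #1: 6→7→4→2 push 2 @ unit cost 7 (adds 14)
shortest-cost path #2: 6→5→2 push 6 @ unit cost 8 (adds 48)
total cost = 62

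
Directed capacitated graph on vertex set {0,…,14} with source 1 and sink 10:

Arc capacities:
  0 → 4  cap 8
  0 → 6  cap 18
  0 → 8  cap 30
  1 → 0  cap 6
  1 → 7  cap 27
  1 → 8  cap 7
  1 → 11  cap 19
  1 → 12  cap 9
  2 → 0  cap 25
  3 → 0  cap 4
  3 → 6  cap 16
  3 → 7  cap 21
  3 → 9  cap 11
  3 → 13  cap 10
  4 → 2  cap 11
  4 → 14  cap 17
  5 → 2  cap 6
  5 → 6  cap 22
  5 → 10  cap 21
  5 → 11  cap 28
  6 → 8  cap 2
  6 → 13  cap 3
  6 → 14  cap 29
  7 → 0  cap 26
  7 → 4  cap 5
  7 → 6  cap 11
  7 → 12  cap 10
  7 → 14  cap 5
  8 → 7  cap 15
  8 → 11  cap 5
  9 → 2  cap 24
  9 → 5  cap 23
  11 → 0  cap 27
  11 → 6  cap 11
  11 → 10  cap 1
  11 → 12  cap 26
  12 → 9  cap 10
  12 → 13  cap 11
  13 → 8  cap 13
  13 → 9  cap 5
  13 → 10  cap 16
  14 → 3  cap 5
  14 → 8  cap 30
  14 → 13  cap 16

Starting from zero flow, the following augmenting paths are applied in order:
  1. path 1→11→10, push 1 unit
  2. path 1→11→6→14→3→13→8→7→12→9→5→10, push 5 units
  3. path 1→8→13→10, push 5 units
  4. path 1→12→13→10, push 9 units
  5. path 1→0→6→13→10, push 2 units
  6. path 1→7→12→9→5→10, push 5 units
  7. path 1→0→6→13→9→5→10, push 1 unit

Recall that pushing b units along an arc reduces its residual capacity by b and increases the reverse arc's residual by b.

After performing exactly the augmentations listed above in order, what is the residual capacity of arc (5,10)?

Residual capacity of (5,10): 10

after path 1 (1→11→10, push 1): res(5,10)=21
after path 2 (1→11→6→14→3→13→8→7→12→9→5→10, push 5): res(5,10)=16
after path 3 (1→8→13→10, push 5): res(5,10)=16
after path 4 (1→12→13→10, push 9): res(5,10)=16
after path 5 (1→0→6→13→10, push 2): res(5,10)=16
after path 6 (1→7→12→9→5→10, push 5): res(5,10)=11
after path 7 (1→0→6→13→9→5→10, push 1): res(5,10)=10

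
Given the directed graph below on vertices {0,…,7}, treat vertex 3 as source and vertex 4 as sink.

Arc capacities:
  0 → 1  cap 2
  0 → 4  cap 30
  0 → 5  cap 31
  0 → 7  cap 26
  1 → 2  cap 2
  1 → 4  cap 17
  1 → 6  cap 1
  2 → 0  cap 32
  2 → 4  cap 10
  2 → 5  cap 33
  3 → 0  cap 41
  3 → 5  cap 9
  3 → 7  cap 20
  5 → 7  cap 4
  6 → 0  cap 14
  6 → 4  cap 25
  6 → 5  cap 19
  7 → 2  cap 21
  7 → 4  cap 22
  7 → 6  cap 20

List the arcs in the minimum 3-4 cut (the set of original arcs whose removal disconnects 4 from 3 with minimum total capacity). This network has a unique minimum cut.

augment #1: 3→0→4 push 30
augment #2: 3→7→4 push 20
augment #3: 3→0→1→4 push 2
augment #4: 3→0→7→4 push 2
augment #5: 3→0→7→2→4 push 7
augment #6: 3→5→7→2→4 push 3
augment #7: 3→5→7→6→4 push 1
max flow = 65; residual-reachable set from 3 gives S-side
cut edges (S→T): {(3,0), (3,7), (5,7)} total cap 65

Min-cut arcs: {(3,0), (3,7), (5,7)} (total capacity 65)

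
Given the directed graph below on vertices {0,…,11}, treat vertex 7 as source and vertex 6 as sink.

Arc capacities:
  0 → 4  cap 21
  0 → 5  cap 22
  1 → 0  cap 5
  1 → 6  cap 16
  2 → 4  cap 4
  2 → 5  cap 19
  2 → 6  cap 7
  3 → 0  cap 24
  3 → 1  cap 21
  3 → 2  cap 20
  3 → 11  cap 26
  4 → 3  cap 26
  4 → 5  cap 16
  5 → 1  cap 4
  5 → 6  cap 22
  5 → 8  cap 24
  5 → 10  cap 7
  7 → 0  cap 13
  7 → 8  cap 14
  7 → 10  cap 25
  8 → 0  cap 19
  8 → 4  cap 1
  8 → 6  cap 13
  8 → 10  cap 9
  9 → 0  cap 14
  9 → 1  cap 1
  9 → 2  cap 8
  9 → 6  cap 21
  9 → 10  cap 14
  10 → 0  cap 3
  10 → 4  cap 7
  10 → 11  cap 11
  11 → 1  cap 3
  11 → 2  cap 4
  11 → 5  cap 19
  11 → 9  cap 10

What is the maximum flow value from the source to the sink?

augment #1: 7→8→6 bottleneck 13, total now 13
augment #2: 7→0→5→6 bottleneck 13, total now 26
augment #3: 7→8→0→5→6 bottleneck 1, total now 27
augment #4: 7→10→0→5→6 bottleneck 3, total now 30
augment #5: 7→10→4→5→6 bottleneck 5, total now 35
augment #6: 7→10→11→1→6 bottleneck 3, total now 38
augment #7: 7→10→11→2→6 bottleneck 4, total now 42
augment #8: 7→10→11→9→6 bottleneck 4, total now 46
augment #9: 7→10→4→3→1→6 bottleneck 2, total now 48

Maximum flow value: 48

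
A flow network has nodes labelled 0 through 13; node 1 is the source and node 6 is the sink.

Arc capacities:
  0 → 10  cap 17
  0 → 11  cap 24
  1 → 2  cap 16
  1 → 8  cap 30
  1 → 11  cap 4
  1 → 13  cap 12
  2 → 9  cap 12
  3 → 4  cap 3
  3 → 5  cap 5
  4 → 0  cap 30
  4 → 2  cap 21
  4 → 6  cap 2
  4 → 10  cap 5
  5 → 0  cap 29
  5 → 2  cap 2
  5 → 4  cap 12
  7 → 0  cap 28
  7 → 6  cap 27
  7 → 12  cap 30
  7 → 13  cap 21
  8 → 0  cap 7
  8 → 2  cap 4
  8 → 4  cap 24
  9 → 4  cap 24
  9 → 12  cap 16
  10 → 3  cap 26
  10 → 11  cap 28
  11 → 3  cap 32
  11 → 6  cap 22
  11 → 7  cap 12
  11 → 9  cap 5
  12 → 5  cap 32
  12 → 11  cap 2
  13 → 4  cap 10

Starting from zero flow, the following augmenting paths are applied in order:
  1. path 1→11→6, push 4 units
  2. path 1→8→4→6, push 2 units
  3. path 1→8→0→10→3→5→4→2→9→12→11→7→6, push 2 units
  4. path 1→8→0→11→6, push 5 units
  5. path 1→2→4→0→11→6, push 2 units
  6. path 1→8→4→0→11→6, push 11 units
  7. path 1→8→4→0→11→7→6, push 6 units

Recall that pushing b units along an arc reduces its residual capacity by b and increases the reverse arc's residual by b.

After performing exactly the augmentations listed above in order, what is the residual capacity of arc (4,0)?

Residual capacity of (4,0): 11

after path 1 (1→11→6, push 4): res(4,0)=30
after path 2 (1→8→4→6, push 2): res(4,0)=30
after path 3 (1→8→0→10→3→5→4→2→9→12→11→7→6, push 2): res(4,0)=30
after path 4 (1→8→0→11→6, push 5): res(4,0)=30
after path 5 (1→2→4→0→11→6, push 2): res(4,0)=28
after path 6 (1→8→4→0→11→6, push 11): res(4,0)=17
after path 7 (1→8→4→0→11→7→6, push 6): res(4,0)=11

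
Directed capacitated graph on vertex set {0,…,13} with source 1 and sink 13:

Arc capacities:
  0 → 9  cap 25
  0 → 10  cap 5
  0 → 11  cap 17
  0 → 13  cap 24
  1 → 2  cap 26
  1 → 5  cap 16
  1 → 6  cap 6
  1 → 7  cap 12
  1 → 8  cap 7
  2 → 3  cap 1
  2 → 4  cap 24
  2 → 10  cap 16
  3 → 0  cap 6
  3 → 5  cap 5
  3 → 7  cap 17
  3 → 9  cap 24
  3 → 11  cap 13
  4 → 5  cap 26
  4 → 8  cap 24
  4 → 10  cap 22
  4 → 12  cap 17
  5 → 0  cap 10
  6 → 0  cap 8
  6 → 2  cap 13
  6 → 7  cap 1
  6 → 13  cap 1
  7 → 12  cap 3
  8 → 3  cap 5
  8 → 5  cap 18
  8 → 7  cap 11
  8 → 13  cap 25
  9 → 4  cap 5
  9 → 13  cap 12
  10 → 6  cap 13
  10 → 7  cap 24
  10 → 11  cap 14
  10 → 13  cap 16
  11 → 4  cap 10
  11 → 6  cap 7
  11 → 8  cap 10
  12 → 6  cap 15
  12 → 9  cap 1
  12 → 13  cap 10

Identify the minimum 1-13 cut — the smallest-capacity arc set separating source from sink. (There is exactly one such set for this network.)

Min-cut arcs: {(1,2), (1,6), (1,8), (5,0), (7,12)} (total capacity 52)

augment #1: 1→6→13 push 1
augment #2: 1→8→13 push 7
augment #3: 1→2→10→13 push 16
augment #4: 1→5→0→13 push 10
augment #5: 1→6→0→13 push 5
augment #6: 1→7→12→13 push 3
augment #7: 1→2→3→0→13 push 1
augment #8: 1→2→4→8→13 push 9
max flow = 52; residual-reachable set from 1 gives S-side
cut edges (S→T): {(1,2), (1,6), (1,8), (5,0), (7,12)} total cap 52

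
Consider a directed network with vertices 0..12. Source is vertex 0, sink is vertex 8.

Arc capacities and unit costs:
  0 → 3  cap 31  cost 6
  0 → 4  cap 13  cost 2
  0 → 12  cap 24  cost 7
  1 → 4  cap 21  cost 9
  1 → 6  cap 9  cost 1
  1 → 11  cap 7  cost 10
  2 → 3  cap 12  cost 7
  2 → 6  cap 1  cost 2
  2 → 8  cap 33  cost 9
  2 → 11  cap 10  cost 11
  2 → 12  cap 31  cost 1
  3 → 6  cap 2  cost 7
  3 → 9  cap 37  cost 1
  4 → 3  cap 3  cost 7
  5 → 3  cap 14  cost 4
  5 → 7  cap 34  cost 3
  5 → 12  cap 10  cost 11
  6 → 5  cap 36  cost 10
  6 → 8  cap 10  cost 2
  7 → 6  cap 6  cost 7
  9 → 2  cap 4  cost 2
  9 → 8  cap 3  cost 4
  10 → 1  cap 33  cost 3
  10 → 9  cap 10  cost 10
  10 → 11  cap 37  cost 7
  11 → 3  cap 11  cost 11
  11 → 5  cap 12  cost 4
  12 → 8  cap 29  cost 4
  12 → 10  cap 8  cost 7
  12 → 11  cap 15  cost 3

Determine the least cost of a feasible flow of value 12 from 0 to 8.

shortest-cost path #1: 0→3→9→8 push 3 @ unit cost 11 (adds 33)
shortest-cost path #2: 0→12→8 push 9 @ unit cost 11 (adds 99)
total cost = 132

Minimum cost for 12 units: 132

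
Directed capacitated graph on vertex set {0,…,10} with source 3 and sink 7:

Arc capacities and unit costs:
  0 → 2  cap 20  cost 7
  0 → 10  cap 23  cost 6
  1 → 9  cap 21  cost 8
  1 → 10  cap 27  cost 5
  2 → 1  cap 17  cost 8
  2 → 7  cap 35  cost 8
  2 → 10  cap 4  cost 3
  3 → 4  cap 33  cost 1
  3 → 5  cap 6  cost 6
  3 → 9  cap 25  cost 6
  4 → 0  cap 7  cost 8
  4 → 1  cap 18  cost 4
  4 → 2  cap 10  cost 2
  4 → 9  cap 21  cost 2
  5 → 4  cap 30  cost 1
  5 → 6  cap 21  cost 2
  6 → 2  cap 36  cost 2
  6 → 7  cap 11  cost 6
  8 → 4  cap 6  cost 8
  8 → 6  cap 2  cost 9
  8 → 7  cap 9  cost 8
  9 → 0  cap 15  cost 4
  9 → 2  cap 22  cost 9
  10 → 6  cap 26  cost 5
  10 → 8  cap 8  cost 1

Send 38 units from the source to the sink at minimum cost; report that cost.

shortest-cost path #1: 3→4→2→7 push 10 @ unit cost 11 (adds 110)
shortest-cost path #2: 3→5→6→7 push 6 @ unit cost 14 (adds 84)
shortest-cost path #3: 3→4→1→10→8→7 push 8 @ unit cost 19 (adds 152)
shortest-cost path #4: 3→4→9→2→7 push 14 @ unit cost 20 (adds 280)
total cost = 626

Minimum cost for 38 units: 626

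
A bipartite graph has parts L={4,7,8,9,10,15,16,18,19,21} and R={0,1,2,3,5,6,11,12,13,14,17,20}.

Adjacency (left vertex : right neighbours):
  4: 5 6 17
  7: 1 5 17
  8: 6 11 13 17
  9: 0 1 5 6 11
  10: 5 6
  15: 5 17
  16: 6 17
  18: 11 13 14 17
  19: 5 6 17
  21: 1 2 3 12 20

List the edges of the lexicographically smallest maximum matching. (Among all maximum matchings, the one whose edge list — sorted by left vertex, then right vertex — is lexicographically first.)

Lex-smallest maximum matching: {(4,5), (7,1), (8,11), (9,0), (10,6), (15,17), (18,13), (21,2)}

|M| = 8 (so the lex-smallest maximum matching has 8 edges)
process left vertices in ascending order; for each, take the smallest-labelled available neighbour that still permits 8 edges overall, or leave it unmatched if none does
lex-smallest matching: {4-5, 7-1, 8-11, 9-0, 10-6, 15-17, 18-13, 21-2}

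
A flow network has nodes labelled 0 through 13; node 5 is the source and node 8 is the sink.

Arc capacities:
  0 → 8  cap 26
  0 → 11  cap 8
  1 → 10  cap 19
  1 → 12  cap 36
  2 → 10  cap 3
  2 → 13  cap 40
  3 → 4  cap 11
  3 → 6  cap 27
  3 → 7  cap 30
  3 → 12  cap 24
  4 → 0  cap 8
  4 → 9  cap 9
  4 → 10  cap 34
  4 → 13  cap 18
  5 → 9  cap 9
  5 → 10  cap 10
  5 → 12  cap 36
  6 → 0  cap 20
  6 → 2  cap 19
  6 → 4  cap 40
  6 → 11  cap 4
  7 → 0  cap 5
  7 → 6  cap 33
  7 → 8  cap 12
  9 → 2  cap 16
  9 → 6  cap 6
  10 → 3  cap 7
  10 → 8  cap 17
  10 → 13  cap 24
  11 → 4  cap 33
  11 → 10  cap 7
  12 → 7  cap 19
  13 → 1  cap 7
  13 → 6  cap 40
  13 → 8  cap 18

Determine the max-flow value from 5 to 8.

Maximum flow value: 38

augment #1: 5→10→8 bottleneck 10, total now 10
augment #2: 5→12→7→8 bottleneck 12, total now 22
augment #3: 5→9→2→10→8 bottleneck 3, total now 25
augment #4: 5→9→2→13→8 bottleneck 6, total now 31
augment #5: 5→12→7→0→8 bottleneck 5, total now 36
augment #6: 5→12→7→6→0→8 bottleneck 2, total now 38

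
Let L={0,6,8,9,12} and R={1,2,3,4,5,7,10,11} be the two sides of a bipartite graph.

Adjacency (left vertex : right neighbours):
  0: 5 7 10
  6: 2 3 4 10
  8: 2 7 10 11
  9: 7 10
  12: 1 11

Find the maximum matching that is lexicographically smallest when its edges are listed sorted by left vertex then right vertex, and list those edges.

Lex-smallest maximum matching: {(0,5), (6,2), (8,7), (9,10), (12,1)}

|M| = 5 (so the lex-smallest maximum matching has 5 edges)
process left vertices in ascending order; for each, take the smallest-labelled available neighbour that still permits 5 edges overall, or leave it unmatched if none does
lex-smallest matching: {0-5, 6-2, 8-7, 9-10, 12-1}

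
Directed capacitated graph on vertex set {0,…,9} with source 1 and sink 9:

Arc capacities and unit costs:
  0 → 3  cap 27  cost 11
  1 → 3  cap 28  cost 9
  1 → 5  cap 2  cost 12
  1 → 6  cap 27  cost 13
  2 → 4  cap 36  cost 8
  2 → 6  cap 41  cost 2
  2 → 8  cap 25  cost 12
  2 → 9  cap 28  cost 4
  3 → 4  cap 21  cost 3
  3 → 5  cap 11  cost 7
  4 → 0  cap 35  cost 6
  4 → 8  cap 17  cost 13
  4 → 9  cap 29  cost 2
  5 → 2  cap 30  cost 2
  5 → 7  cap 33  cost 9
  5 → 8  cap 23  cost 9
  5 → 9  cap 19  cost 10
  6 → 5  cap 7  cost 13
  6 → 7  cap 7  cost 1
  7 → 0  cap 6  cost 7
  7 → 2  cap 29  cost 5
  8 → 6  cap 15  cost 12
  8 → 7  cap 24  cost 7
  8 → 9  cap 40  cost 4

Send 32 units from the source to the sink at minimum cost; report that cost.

shortest-cost path #1: 1→3→4→9 push 21 @ unit cost 14 (adds 294)
shortest-cost path #2: 1→5→2→9 push 2 @ unit cost 18 (adds 36)
shortest-cost path #3: 1→3→5→2→9 push 7 @ unit cost 22 (adds 154)
shortest-cost path #4: 1→6→7→2→9 push 2 @ unit cost 23 (adds 46)
total cost = 530

Minimum cost for 32 units: 530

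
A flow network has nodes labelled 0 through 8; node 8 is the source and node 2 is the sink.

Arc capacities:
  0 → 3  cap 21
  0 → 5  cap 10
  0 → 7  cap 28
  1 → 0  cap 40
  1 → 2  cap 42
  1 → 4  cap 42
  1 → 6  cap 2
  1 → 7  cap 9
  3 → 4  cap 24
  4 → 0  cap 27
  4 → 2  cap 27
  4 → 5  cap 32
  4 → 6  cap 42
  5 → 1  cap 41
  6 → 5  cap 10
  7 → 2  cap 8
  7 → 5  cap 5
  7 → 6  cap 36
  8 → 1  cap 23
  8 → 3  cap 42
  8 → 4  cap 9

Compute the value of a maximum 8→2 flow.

augment #1: 8→1→2 bottleneck 23, total now 23
augment #2: 8→4→2 bottleneck 9, total now 32
augment #3: 8→3→4→2 bottleneck 18, total now 50
augment #4: 8→3→4→0→7→2 bottleneck 6, total now 56

Maximum flow value: 56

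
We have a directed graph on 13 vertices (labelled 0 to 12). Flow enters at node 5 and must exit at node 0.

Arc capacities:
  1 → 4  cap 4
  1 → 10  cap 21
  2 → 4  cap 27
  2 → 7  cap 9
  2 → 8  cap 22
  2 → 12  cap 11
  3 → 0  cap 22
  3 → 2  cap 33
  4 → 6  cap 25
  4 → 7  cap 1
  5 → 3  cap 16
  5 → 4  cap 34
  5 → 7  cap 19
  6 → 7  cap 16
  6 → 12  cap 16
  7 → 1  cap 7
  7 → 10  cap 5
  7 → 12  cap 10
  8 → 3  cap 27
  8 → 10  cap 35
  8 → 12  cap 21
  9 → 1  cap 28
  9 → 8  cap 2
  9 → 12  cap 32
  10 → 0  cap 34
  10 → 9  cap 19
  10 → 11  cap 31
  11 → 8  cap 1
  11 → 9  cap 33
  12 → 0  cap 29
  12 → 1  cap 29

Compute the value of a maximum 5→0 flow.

augment #1: 5→3→0 bottleneck 16, total now 16
augment #2: 5→7→10→0 bottleneck 5, total now 21
augment #3: 5→7→12→0 bottleneck 10, total now 31
augment #4: 5→4→6→12→0 bottleneck 16, total now 47
augment #5: 5→7→1→10→0 bottleneck 4, total now 51
augment #6: 5→4→7→1→10→0 bottleneck 1, total now 52
augment #7: 5→4→6→7→1→10→0 bottleneck 2, total now 54

Maximum flow value: 54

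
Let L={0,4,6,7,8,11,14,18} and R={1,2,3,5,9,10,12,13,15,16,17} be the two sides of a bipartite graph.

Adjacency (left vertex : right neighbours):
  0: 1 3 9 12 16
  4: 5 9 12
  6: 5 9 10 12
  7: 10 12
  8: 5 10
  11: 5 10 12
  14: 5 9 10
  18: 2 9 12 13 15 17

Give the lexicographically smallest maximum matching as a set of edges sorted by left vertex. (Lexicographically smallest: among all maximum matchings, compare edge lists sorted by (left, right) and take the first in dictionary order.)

Lex-smallest maximum matching: {(0,1), (4,5), (6,9), (7,10), (11,12), (18,2)}

|M| = 6 (so the lex-smallest maximum matching has 6 edges)
process left vertices in ascending order; for each, take the smallest-labelled available neighbour that still permits 6 edges overall, or leave it unmatched if none does
lex-smallest matching: {0-1, 4-5, 6-9, 7-10, 11-12, 18-2}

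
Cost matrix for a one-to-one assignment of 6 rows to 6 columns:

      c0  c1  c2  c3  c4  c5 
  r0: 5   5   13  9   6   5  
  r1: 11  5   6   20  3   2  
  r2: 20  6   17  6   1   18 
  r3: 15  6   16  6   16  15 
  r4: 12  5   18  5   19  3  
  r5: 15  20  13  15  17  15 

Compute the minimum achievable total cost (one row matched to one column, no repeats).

Minimum assignment cost: 32

one of 2 optimal assignments: row0→col0 (cost 5), row1→col5 (cost 2), row2→col4 (cost 1), row3→col1 (cost 6), row4→col3 (cost 5), row5→col2 (cost 13)
total = 5 + 2 + 1 + 6 + 5 + 13 = 32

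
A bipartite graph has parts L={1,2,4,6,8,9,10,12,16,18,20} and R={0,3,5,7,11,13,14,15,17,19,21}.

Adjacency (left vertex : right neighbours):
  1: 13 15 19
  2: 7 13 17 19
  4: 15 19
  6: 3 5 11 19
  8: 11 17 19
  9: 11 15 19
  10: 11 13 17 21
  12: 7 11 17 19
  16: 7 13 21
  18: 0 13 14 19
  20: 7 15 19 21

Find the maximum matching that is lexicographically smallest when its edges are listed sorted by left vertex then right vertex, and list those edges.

Lex-smallest maximum matching: {(1,13), (2,7), (4,15), (6,3), (8,11), (9,19), (10,17), (16,21), (18,0)}

|M| = 9 (so the lex-smallest maximum matching has 9 edges)
process left vertices in ascending order; for each, take the smallest-labelled available neighbour that still permits 9 edges overall, or leave it unmatched if none does
lex-smallest matching: {1-13, 2-7, 4-15, 6-3, 8-11, 9-19, 10-17, 16-21, 18-0}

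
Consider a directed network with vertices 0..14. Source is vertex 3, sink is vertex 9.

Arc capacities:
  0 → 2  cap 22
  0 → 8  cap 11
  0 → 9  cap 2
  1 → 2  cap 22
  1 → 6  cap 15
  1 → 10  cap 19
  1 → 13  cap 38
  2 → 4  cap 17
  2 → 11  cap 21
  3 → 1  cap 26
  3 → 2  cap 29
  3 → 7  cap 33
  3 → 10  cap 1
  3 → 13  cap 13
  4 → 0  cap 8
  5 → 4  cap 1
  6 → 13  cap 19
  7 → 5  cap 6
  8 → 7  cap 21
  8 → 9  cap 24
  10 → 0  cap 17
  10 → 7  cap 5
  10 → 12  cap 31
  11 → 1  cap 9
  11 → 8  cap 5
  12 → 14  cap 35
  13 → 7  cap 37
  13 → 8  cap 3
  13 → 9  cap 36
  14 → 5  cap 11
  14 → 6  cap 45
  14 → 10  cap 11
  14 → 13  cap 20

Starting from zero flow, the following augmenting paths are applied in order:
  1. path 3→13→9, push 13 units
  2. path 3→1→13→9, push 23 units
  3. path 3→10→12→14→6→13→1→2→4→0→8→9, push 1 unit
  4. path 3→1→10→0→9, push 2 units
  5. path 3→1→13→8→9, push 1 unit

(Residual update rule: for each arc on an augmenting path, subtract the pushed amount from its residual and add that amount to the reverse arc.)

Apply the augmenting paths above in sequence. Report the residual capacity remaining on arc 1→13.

after path 1 (3→13→9, push 13): res(1,13)=38
after path 2 (3→1→13→9, push 23): res(1,13)=15
after path 3 (3→10→12→14→6→13→1→2→4→0→8→9, push 1): res(1,13)=16
after path 4 (3→1→10→0→9, push 2): res(1,13)=16
after path 5 (3→1→13→8→9, push 1): res(1,13)=15

Residual capacity of (1,13): 15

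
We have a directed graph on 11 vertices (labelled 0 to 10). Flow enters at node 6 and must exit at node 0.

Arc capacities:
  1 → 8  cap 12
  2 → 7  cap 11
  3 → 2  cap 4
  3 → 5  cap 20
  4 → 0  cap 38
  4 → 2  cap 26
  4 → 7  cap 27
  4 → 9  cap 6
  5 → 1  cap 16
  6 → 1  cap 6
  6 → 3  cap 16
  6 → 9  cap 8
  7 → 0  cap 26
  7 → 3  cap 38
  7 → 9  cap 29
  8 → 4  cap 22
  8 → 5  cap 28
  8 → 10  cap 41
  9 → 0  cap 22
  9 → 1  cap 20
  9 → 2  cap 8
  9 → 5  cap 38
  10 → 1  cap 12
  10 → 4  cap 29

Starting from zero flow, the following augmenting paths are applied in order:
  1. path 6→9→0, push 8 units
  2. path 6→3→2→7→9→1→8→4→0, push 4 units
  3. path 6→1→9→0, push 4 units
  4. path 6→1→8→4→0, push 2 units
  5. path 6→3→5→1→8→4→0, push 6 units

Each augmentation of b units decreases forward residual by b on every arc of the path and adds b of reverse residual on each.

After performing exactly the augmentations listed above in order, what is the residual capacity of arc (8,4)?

Residual capacity of (8,4): 10

after path 1 (6→9→0, push 8): res(8,4)=22
after path 2 (6→3→2→7→9→1→8→4→0, push 4): res(8,4)=18
after path 3 (6→1→9→0, push 4): res(8,4)=18
after path 4 (6→1→8→4→0, push 2): res(8,4)=16
after path 5 (6→3→5→1→8→4→0, push 6): res(8,4)=10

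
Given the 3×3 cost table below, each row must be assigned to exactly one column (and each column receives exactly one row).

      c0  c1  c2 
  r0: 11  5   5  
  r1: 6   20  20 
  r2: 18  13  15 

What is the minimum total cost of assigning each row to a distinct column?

optimal assignment: row0→col2 (cost 5), row1→col0 (cost 6), row2→col1 (cost 13)
total = 5 + 6 + 13 = 24

Minimum assignment cost: 24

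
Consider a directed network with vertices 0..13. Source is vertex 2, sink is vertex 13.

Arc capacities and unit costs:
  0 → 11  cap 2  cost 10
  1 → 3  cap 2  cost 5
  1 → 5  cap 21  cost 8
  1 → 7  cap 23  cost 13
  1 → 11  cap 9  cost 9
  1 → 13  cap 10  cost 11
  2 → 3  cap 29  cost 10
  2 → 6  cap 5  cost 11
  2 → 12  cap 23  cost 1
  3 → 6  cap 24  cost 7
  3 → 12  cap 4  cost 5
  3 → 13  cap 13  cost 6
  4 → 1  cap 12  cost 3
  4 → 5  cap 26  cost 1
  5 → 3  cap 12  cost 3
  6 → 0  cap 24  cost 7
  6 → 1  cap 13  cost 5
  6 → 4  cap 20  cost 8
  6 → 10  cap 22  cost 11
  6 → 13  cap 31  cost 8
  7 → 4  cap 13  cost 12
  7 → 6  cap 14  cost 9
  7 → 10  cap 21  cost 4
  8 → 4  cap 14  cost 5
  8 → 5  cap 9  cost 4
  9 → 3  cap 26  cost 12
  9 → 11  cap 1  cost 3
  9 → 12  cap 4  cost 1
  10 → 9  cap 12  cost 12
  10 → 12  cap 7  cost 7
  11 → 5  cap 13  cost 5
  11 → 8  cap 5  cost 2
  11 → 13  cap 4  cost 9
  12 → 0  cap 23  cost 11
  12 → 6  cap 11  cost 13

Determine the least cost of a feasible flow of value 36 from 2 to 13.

Minimum cost for 36 units: 720

shortest-cost path #1: 2→3→13 push 13 @ unit cost 16 (adds 208)
shortest-cost path #2: 2→6→13 push 5 @ unit cost 19 (adds 95)
shortest-cost path #3: 2→12→6→13 push 11 @ unit cost 22 (adds 242)
shortest-cost path #4: 2→3→6→13 push 7 @ unit cost 25 (adds 175)
total cost = 720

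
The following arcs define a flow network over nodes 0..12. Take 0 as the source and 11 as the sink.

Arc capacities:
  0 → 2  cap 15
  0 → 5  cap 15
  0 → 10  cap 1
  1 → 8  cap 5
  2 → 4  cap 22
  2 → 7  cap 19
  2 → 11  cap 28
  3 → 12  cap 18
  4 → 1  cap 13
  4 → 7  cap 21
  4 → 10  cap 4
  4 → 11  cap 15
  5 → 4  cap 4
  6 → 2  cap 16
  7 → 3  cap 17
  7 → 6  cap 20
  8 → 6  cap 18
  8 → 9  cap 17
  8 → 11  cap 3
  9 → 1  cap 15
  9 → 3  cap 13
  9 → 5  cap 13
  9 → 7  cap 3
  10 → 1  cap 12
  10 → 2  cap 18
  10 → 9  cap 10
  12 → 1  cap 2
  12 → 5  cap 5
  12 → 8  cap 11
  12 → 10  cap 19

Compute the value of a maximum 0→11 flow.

Maximum flow value: 20

augment #1: 0→2→11 bottleneck 15, total now 15
augment #2: 0→5→4→11 bottleneck 4, total now 19
augment #3: 0→10→2→11 bottleneck 1, total now 20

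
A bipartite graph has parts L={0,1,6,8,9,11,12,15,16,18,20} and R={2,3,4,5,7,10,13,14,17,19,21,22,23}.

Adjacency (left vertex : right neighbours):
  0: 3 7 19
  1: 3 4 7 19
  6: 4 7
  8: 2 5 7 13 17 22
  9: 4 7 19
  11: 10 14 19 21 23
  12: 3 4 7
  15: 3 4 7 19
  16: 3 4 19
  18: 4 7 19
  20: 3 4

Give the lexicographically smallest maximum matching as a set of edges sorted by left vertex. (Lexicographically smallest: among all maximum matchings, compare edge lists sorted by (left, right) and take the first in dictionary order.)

|M| = 6 (so the lex-smallest maximum matching has 6 edges)
process left vertices in ascending order; for each, take the smallest-labelled available neighbour that still permits 6 edges overall, or leave it unmatched if none does
lex-smallest matching: {0-3, 1-4, 6-7, 8-2, 9-19, 11-10}

Lex-smallest maximum matching: {(0,3), (1,4), (6,7), (8,2), (9,19), (11,10)}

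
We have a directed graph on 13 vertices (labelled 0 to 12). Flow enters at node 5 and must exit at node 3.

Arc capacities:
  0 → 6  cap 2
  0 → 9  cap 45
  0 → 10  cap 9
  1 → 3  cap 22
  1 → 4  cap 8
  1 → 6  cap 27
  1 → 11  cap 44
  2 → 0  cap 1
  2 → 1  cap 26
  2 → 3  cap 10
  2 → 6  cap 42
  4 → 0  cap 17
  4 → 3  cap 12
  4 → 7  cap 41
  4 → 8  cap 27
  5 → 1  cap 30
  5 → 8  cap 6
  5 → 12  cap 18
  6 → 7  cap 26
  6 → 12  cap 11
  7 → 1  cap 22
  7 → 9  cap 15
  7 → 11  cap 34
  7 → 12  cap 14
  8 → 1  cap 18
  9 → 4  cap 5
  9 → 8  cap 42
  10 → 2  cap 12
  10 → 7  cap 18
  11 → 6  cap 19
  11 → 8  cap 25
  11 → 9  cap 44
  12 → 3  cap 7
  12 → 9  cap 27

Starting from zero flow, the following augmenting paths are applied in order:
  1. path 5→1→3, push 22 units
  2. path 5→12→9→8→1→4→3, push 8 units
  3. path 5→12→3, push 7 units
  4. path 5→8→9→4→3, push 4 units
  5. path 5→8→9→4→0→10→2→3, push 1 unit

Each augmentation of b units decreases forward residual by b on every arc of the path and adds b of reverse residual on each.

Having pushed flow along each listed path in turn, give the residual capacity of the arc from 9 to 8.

after path 1 (5→1→3, push 22): res(9,8)=42
after path 2 (5→12→9→8→1→4→3, push 8): res(9,8)=34
after path 3 (5→12→3, push 7): res(9,8)=34
after path 4 (5→8→9→4→3, push 4): res(9,8)=38
after path 5 (5→8→9→4→0→10→2→3, push 1): res(9,8)=39

Residual capacity of (9,8): 39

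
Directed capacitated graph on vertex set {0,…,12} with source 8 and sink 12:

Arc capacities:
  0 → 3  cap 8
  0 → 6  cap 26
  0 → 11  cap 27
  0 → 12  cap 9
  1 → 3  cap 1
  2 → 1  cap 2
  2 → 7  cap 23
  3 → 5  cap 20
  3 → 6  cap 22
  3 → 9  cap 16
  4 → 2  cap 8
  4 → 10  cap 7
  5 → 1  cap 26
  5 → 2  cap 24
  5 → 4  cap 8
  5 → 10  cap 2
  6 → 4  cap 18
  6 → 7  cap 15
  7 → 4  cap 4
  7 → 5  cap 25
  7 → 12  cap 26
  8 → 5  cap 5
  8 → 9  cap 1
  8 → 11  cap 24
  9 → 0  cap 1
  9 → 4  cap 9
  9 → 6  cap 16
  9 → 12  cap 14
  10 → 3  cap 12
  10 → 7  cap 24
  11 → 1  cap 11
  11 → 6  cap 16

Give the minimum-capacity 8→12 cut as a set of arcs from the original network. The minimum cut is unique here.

Min-cut arcs: {(1,3), (8,5), (8,9), (11,6)} (total capacity 23)

augment #1: 8→9→12 push 1
augment #2: 8→5→2→7→12 push 5
augment #3: 8→11→6→7→12 push 15
augment #4: 8→11→1→3→9→12 push 1
augment #5: 8→11→6→4→2→7→12 push 1
max flow = 23; residual-reachable set from 8 gives S-side
cut edges (S→T): {(1,3), (8,5), (8,9), (11,6)} total cap 23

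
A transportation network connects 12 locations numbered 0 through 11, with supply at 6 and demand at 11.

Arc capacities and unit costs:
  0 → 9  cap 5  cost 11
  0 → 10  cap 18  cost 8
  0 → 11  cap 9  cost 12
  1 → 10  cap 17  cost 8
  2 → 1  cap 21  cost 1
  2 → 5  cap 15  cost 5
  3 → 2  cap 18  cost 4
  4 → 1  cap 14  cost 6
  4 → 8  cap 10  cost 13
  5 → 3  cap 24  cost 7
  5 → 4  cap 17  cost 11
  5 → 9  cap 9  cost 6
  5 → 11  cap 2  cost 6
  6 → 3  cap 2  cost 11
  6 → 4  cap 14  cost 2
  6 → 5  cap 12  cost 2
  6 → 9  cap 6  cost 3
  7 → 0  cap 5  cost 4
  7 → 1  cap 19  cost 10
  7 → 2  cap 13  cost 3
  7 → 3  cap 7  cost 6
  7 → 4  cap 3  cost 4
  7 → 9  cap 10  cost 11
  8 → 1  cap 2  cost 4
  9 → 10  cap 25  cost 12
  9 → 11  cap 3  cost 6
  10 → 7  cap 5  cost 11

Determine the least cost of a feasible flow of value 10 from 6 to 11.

Minimum cost for 10 units: 255

shortest-cost path #1: 6→5→11 push 2 @ unit cost 8 (adds 16)
shortest-cost path #2: 6→9→11 push 3 @ unit cost 9 (adds 27)
shortest-cost path #3: 6→9→10→7→0→11 push 3 @ unit cost 42 (adds 126)
shortest-cost path #4: 6→4→1→10→7→0→11 push 2 @ unit cost 43 (adds 86)
total cost = 255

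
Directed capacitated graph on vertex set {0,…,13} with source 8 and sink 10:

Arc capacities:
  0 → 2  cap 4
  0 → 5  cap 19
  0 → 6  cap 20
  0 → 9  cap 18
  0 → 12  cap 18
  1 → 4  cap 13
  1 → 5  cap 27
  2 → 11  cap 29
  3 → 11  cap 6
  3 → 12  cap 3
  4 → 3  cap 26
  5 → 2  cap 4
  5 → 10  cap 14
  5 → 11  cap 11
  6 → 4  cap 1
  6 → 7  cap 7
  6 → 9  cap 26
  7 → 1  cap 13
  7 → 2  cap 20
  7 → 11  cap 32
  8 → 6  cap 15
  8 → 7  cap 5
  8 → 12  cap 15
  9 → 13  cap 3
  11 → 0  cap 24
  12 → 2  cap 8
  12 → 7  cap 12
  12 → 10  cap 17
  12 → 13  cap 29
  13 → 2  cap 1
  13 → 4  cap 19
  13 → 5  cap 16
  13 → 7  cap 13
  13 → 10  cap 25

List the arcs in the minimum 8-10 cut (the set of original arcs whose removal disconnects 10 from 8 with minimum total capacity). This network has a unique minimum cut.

Min-cut arcs: {(6,4), (6,7), (8,7), (8,12), (9,13)} (total capacity 31)

augment #1: 8→12→10 push 15
augment #2: 8→6→9→13→10 push 3
augment #3: 8→7→1→5→10 push 5
augment #4: 8→6→4→3→12→10 push 1
augment #5: 8→6→7→1→5→10 push 7
max flow = 31; residual-reachable set from 8 gives S-side
cut edges (S→T): {(6,4), (6,7), (8,7), (8,12), (9,13)} total cap 31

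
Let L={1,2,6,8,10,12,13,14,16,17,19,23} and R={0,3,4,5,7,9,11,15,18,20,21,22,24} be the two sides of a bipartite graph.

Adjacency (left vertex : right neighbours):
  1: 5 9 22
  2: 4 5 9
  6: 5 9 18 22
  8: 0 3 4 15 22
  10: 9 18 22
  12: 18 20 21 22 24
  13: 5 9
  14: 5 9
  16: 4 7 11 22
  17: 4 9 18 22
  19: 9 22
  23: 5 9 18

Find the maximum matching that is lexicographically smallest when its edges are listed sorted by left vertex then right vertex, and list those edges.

|M| = 8 (so the lex-smallest maximum matching has 8 edges)
process left vertices in ascending order; for each, take the smallest-labelled available neighbour that still permits 8 edges overall, or leave it unmatched if none does
lex-smallest matching: {1-5, 2-4, 6-9, 8-0, 10-18, 12-20, 16-7, 17-22}

Lex-smallest maximum matching: {(1,5), (2,4), (6,9), (8,0), (10,18), (12,20), (16,7), (17,22)}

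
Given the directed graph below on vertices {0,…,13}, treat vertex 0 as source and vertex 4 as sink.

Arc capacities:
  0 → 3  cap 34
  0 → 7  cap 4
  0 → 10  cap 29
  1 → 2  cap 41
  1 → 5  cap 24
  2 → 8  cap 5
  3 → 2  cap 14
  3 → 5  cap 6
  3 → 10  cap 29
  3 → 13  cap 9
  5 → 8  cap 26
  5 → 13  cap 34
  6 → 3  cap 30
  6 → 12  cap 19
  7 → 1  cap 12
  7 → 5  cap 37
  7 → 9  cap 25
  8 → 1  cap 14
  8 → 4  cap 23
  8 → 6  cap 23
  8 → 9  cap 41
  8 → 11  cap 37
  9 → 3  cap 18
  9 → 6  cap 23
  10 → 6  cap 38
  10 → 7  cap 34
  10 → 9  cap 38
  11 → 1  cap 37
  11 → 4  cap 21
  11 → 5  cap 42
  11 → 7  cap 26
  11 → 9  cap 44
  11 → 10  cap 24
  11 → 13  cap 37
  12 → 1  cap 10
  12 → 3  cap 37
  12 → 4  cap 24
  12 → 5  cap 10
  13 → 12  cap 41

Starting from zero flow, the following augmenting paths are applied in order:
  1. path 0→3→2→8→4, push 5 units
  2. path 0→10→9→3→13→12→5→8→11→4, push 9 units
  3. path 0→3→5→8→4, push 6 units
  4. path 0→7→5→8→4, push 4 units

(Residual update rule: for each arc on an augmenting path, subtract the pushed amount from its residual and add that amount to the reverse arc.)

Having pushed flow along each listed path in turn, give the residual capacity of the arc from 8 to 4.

after path 1 (0→3→2→8→4, push 5): res(8,4)=18
after path 2 (0→10→9→3→13→12→5→8→11→4, push 9): res(8,4)=18
after path 3 (0→3→5→8→4, push 6): res(8,4)=12
after path 4 (0→7→5→8→4, push 4): res(8,4)=8

Residual capacity of (8,4): 8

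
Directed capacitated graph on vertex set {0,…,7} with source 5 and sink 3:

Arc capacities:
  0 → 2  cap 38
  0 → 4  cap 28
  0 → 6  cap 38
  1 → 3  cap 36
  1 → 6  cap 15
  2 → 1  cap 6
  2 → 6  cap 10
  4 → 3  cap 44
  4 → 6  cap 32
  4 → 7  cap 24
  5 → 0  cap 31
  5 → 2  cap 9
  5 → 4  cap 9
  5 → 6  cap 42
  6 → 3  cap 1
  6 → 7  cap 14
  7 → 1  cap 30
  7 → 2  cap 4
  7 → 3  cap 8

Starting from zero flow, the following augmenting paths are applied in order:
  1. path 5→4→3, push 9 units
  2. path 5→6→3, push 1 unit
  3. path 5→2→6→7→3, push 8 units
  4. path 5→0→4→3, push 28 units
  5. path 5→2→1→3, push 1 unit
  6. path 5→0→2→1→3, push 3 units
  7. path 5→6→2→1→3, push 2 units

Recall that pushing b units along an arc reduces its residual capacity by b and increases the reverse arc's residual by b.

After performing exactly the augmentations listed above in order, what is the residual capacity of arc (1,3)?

Residual capacity of (1,3): 30

after path 1 (5→4→3, push 9): res(1,3)=36
after path 2 (5→6→3, push 1): res(1,3)=36
after path 3 (5→2→6→7→3, push 8): res(1,3)=36
after path 4 (5→0→4→3, push 28): res(1,3)=36
after path 5 (5→2→1→3, push 1): res(1,3)=35
after path 6 (5→0→2→1→3, push 3): res(1,3)=32
after path 7 (5→6→2→1→3, push 2): res(1,3)=30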